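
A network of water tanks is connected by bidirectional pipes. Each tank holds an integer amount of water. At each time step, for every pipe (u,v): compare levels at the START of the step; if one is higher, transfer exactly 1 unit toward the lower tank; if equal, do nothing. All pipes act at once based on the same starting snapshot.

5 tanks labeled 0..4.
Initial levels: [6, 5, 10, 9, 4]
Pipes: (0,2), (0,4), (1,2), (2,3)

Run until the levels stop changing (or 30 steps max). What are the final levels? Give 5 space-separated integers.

Step 1: flows [2->0,0->4,2->1,2->3] -> levels [6 6 7 10 5]
Step 2: flows [2->0,0->4,2->1,3->2] -> levels [6 7 6 9 6]
Step 3: flows [0=2,0=4,1->2,3->2] -> levels [6 6 8 8 6]
Step 4: flows [2->0,0=4,2->1,2=3] -> levels [7 7 6 8 6]
Step 5: flows [0->2,0->4,1->2,3->2] -> levels [5 6 9 7 7]
Step 6: flows [2->0,4->0,2->1,2->3] -> levels [7 7 6 8 6]
  -> period-2 cycle: step 6 state = step 4 state; never stabilizes
  -> state at step 30: (30-4) mod 2 = 0, same as step 4 -> [7 7 6 8 6]

Answer: 7 7 6 8 6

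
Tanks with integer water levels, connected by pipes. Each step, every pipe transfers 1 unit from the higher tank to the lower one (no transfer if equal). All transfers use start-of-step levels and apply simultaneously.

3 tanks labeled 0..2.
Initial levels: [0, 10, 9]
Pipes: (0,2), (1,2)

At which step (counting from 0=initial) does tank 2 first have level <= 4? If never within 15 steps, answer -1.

Step 1: flows [2->0,1->2] -> levels [1 9 9]
Step 2: flows [2->0,1=2] -> levels [2 9 8]
Step 3: flows [2->0,1->2] -> levels [3 8 8]
Step 4: flows [2->0,1=2] -> levels [4 8 7]
Step 5: flows [2->0,1->2] -> levels [5 7 7]
Step 6: flows [2->0,1=2] -> levels [6 7 6]
Step 7: flows [0=2,1->2] -> levels [6 6 7]
Step 8: flows [2->0,2->1] -> levels [7 7 5]
Step 9: flows [0->2,1->2] -> levels [6 6 7]
  -> period-2 cycle (repeats step 7); tank 2 never drops to <=4
Tank 2 never reaches <=4 within 15 steps

Answer: -1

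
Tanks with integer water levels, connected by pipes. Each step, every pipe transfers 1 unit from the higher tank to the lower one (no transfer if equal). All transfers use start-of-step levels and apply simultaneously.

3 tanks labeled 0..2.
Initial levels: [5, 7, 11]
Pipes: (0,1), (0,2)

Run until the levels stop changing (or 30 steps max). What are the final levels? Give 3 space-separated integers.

Answer: 7 8 8

Derivation:
Step 1: flows [1->0,2->0] -> levels [7 6 10]
Step 2: flows [0->1,2->0] -> levels [7 7 9]
Step 3: flows [0=1,2->0] -> levels [8 7 8]
Step 4: flows [0->1,0=2] -> levels [7 8 8]
Step 5: flows [1->0,2->0] -> levels [9 7 7]
Step 6: flows [0->1,0->2] -> levels [7 8 8]
  -> period-2 cycle: step 6 state = step 4 state; never stabilizes
  -> state at step 30: (30-4) mod 2 = 0, same as step 4 -> [7 8 8]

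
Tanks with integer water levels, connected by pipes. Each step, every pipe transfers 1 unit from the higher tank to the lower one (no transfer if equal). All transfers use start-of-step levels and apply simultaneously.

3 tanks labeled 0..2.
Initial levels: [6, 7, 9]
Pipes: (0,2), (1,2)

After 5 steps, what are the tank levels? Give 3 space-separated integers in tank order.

Answer: 8 8 6

Derivation:
Step 1: flows [2->0,2->1] -> levels [7 8 7]
Step 2: flows [0=2,1->2] -> levels [7 7 8]
Step 3: flows [2->0,2->1] -> levels [8 8 6]
Step 4: flows [0->2,1->2] -> levels [7 7 8]
  -> period-2 cycle: step 4 state = step 2 state
  -> state at step 5: (5-2) mod 2 = 1, same as step 3 -> [8 8 6]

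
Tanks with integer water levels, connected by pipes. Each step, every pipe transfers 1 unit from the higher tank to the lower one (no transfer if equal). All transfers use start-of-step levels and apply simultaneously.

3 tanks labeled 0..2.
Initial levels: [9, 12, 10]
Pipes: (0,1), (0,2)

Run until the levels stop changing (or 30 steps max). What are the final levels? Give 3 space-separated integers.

Answer: 9 11 11

Derivation:
Step 1: flows [1->0,2->0] -> levels [11 11 9]
Step 2: flows [0=1,0->2] -> levels [10 11 10]
Step 3: flows [1->0,0=2] -> levels [11 10 10]
Step 4: flows [0->1,0->2] -> levels [9 11 11]
Step 5: flows [1->0,2->0] -> levels [11 10 10]
  -> period-2 cycle: step 5 state = step 3 state; never stabilizes
  -> state at step 30: (30-3) mod 2 = 1, same as step 4 -> [9 11 11]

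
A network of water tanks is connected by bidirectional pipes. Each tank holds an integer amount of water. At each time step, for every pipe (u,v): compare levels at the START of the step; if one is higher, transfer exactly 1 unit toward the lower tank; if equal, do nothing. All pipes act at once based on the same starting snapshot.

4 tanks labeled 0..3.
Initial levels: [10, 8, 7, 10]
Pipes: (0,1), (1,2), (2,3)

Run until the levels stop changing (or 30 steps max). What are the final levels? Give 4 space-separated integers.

Step 1: flows [0->1,1->2,3->2] -> levels [9 8 9 9]
Step 2: flows [0->1,2->1,2=3] -> levels [8 10 8 9]
Step 3: flows [1->0,1->2,3->2] -> levels [9 8 10 8]
Step 4: flows [0->1,2->1,2->3] -> levels [8 10 8 9]
  -> period-2 cycle: step 4 state = step 2 state; never stabilizes
  -> state at step 30: (30-2) mod 2 = 0, same as step 2 -> [8 10 8 9]

Answer: 8 10 8 9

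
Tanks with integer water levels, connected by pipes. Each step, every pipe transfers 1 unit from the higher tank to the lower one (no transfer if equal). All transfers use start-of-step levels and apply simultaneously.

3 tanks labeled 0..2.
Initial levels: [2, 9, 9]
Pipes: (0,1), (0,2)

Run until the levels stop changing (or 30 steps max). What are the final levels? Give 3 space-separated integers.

Answer: 6 7 7

Derivation:
Step 1: flows [1->0,2->0] -> levels [4 8 8]
Step 2: flows [1->0,2->0] -> levels [6 7 7]
Step 3: flows [1->0,2->0] -> levels [8 6 6]
Step 4: flows [0->1,0->2] -> levels [6 7 7]
  -> period-2 cycle: step 4 state = step 2 state; never stabilizes
  -> state at step 30: (30-2) mod 2 = 0, same as step 2 -> [6 7 7]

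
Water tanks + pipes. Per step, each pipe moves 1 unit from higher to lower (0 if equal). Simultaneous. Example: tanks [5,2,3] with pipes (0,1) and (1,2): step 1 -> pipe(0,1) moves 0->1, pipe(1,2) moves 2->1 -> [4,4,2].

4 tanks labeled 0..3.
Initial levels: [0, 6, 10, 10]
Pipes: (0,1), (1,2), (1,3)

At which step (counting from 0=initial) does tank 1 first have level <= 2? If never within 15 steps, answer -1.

Step 1: flows [1->0,2->1,3->1] -> levels [1 7 9 9]
Step 2: flows [1->0,2->1,3->1] -> levels [2 8 8 8]
Step 3: flows [1->0,1=2,1=3] -> levels [3 7 8 8]
Step 4: flows [1->0,2->1,3->1] -> levels [4 8 7 7]
Step 5: flows [1->0,1->2,1->3] -> levels [5 5 8 8]
Step 6: flows [0=1,2->1,3->1] -> levels [5 7 7 7]
Step 7: flows [1->0,1=2,1=3] -> levels [6 6 7 7]
Step 8: flows [0=1,2->1,3->1] -> levels [6 8 6 6]
Step 9: flows [1->0,1->2,1->3] -> levels [7 5 7 7]
Step 10: flows [0->1,2->1,3->1] -> levels [6 8 6 6]
  -> period-2 cycle (repeats step 8); tank 1 never drops to <=2
Tank 1 never reaches <=2 within 15 steps

Answer: -1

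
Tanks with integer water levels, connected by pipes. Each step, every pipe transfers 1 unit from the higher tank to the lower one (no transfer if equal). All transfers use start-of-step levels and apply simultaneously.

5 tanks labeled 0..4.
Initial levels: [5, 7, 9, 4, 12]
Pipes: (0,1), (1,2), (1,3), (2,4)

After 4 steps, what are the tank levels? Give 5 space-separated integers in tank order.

Step 1: flows [1->0,2->1,1->3,4->2] -> levels [6 6 9 5 11]
Step 2: flows [0=1,2->1,1->3,4->2] -> levels [6 6 9 6 10]
Step 3: flows [0=1,2->1,1=3,4->2] -> levels [6 7 9 6 9]
Step 4: flows [1->0,2->1,1->3,2=4] -> levels [7 6 8 7 9]

Answer: 7 6 8 7 9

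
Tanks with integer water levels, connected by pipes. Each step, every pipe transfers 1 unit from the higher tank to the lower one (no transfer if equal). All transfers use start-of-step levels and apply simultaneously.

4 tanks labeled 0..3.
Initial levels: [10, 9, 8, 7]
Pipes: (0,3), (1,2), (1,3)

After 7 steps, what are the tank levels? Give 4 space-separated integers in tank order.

Step 1: flows [0->3,1->2,1->3] -> levels [9 7 9 9]
Step 2: flows [0=3,2->1,3->1] -> levels [9 9 8 8]
Step 3: flows [0->3,1->2,1->3] -> levels [8 7 9 10]
Step 4: flows [3->0,2->1,3->1] -> levels [9 9 8 8]
  -> period-2 cycle: step 4 state = step 2 state
  -> state at step 7: (7-2) mod 2 = 1, same as step 3 -> [8 7 9 10]

Answer: 8 7 9 10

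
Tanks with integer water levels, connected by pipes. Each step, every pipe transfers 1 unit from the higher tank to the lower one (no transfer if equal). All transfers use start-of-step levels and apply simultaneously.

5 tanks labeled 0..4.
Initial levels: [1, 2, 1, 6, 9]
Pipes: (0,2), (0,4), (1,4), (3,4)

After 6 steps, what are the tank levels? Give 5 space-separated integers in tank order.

Step 1: flows [0=2,4->0,4->1,4->3] -> levels [2 3 1 7 6]
Step 2: flows [0->2,4->0,4->1,3->4] -> levels [2 4 2 6 5]
Step 3: flows [0=2,4->0,4->1,3->4] -> levels [3 5 2 5 4]
Step 4: flows [0->2,4->0,1->4,3->4] -> levels [3 4 3 4 5]
Step 5: flows [0=2,4->0,4->1,4->3] -> levels [4 5 3 5 2]
Step 6: flows [0->2,0->4,1->4,3->4] -> levels [2 4 4 4 5]

Answer: 2 4 4 4 5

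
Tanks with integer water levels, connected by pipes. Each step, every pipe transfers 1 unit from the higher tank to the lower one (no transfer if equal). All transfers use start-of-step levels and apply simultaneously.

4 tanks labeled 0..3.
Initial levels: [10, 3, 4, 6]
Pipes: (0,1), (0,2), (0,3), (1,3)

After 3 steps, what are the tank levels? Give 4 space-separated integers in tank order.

Answer: 7 5 5 6

Derivation:
Step 1: flows [0->1,0->2,0->3,3->1] -> levels [7 5 5 6]
Step 2: flows [0->1,0->2,0->3,3->1] -> levels [4 7 6 6]
Step 3: flows [1->0,2->0,3->0,1->3] -> levels [7 5 5 6]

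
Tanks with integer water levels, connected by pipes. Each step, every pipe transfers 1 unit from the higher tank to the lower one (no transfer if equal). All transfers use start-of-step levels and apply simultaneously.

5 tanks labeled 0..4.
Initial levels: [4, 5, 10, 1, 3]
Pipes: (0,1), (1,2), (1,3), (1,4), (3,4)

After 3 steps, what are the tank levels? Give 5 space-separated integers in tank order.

Answer: 5 3 7 4 4

Derivation:
Step 1: flows [1->0,2->1,1->3,1->4,4->3] -> levels [5 3 9 3 3]
Step 2: flows [0->1,2->1,1=3,1=4,3=4] -> levels [4 5 8 3 3]
Step 3: flows [1->0,2->1,1->3,1->4,3=4] -> levels [5 3 7 4 4]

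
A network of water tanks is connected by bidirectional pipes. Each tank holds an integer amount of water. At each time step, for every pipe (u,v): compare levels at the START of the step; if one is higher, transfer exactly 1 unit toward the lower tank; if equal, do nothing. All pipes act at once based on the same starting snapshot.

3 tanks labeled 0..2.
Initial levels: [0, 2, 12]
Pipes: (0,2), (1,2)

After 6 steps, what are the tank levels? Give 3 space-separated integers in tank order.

Step 1: flows [2->0,2->1] -> levels [1 3 10]
Step 2: flows [2->0,2->1] -> levels [2 4 8]
Step 3: flows [2->0,2->1] -> levels [3 5 6]
Step 4: flows [2->0,2->1] -> levels [4 6 4]
Step 5: flows [0=2,1->2] -> levels [4 5 5]
Step 6: flows [2->0,1=2] -> levels [5 5 4]

Answer: 5 5 4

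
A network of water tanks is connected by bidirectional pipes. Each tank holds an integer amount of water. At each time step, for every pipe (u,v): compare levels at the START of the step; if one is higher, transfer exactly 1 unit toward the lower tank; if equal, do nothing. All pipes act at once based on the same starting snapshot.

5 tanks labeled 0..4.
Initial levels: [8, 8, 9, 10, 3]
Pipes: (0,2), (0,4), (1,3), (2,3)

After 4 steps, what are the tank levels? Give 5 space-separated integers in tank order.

Step 1: flows [2->0,0->4,3->1,3->2] -> levels [8 9 9 8 4]
Step 2: flows [2->0,0->4,1->3,2->3] -> levels [8 8 7 10 5]
Step 3: flows [0->2,0->4,3->1,3->2] -> levels [6 9 9 8 6]
Step 4: flows [2->0,0=4,1->3,2->3] -> levels [7 8 7 10 6]

Answer: 7 8 7 10 6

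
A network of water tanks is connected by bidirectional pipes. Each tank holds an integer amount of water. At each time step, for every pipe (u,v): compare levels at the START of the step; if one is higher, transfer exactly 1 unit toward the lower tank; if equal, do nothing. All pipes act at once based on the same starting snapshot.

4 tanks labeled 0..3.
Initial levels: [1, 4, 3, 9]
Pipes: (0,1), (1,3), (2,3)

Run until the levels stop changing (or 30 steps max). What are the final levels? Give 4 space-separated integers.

Answer: 5 3 4 5

Derivation:
Step 1: flows [1->0,3->1,3->2] -> levels [2 4 4 7]
Step 2: flows [1->0,3->1,3->2] -> levels [3 4 5 5]
Step 3: flows [1->0,3->1,2=3] -> levels [4 4 5 4]
Step 4: flows [0=1,1=3,2->3] -> levels [4 4 4 5]
Step 5: flows [0=1,3->1,3->2] -> levels [4 5 5 3]
Step 6: flows [1->0,1->3,2->3] -> levels [5 3 4 5]
Step 7: flows [0->1,3->1,3->2] -> levels [4 5 5 3]
  -> period-2 cycle: step 7 state = step 5 state; never stabilizes
  -> state at step 30: (30-5) mod 2 = 1, same as step 6 -> [5 3 4 5]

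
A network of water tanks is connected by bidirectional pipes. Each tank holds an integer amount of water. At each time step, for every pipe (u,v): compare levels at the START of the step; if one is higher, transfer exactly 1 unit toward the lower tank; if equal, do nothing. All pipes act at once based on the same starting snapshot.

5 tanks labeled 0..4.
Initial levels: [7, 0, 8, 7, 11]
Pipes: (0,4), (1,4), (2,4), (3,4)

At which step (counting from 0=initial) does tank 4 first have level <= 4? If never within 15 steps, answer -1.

Step 1: flows [4->0,4->1,4->2,4->3] -> levels [8 1 9 8 7]
Step 2: flows [0->4,4->1,2->4,3->4] -> levels [7 2 8 7 9]
Step 3: flows [4->0,4->1,4->2,4->3] -> levels [8 3 9 8 5]
Step 4: flows [0->4,4->1,2->4,3->4] -> levels [7 4 8 7 7]
Step 5: flows [0=4,4->1,2->4,3=4] -> levels [7 5 7 7 7]
Step 6: flows [0=4,4->1,2=4,3=4] -> levels [7 6 7 7 6]
Step 7: flows [0->4,1=4,2->4,3->4] -> levels [6 6 6 6 9]
Step 8: flows [4->0,4->1,4->2,4->3] -> levels [7 7 7 7 5]
Step 9: flows [0->4,1->4,2->4,3->4] -> levels [6 6 6 6 9]
  -> period-2 cycle (repeats step 7); tank 4 never drops to <=4
Tank 4 never reaches <=4 within 15 steps

Answer: -1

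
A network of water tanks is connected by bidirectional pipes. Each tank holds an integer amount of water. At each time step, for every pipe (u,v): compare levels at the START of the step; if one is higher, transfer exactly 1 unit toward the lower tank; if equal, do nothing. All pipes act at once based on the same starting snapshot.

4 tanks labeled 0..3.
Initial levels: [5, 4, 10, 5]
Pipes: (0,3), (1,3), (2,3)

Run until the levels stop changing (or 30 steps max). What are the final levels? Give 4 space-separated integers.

Answer: 5 5 6 8

Derivation:
Step 1: flows [0=3,3->1,2->3] -> levels [5 5 9 5]
Step 2: flows [0=3,1=3,2->3] -> levels [5 5 8 6]
Step 3: flows [3->0,3->1,2->3] -> levels [6 6 7 5]
Step 4: flows [0->3,1->3,2->3] -> levels [5 5 6 8]
Step 5: flows [3->0,3->1,3->2] -> levels [6 6 7 5]
  -> period-2 cycle: step 5 state = step 3 state; never stabilizes
  -> state at step 30: (30-3) mod 2 = 1, same as step 4 -> [5 5 6 8]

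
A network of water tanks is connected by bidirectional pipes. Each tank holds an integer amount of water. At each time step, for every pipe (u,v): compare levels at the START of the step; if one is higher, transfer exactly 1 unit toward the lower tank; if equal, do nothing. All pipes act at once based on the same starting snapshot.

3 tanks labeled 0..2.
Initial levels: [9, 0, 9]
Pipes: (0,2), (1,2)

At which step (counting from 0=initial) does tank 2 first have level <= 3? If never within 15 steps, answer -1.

Answer: -1

Derivation:
Step 1: flows [0=2,2->1] -> levels [9 1 8]
Step 2: flows [0->2,2->1] -> levels [8 2 8]
Step 3: flows [0=2,2->1] -> levels [8 3 7]
Step 4: flows [0->2,2->1] -> levels [7 4 7]
Step 5: flows [0=2,2->1] -> levels [7 5 6]
Step 6: flows [0->2,2->1] -> levels [6 6 6]
Step 7: flows [0=2,1=2] -> levels [6 6 6]
  -> stable; tank 2 stays at 6 > 3
Tank 2 never reaches <=3 within 15 steps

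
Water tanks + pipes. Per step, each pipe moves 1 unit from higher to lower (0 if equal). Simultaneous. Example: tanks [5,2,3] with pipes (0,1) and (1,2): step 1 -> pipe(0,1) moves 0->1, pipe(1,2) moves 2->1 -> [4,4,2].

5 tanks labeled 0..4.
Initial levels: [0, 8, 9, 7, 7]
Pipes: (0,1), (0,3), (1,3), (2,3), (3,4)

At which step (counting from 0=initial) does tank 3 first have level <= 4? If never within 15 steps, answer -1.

Answer: -1

Derivation:
Step 1: flows [1->0,3->0,1->3,2->3,3=4] -> levels [2 6 8 8 7]
Step 2: flows [1->0,3->0,3->1,2=3,3->4] -> levels [4 6 8 5 8]
Step 3: flows [1->0,3->0,1->3,2->3,4->3] -> levels [6 4 7 7 7]
Step 4: flows [0->1,3->0,3->1,2=3,3=4] -> levels [6 6 7 5 7]
Step 5: flows [0=1,0->3,1->3,2->3,4->3] -> levels [5 5 6 9 6]
Step 6: flows [0=1,3->0,3->1,3->2,3->4] -> levels [6 6 7 5 7]
  -> period-2 cycle (repeats step 4); tank 3 never drops to <=4
Tank 3 never reaches <=4 within 15 steps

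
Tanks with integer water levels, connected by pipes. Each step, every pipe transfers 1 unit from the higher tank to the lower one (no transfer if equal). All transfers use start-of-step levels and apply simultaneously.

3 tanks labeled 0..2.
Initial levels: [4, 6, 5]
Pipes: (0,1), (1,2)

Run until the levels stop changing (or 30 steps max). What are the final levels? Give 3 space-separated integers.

Answer: 4 6 5

Derivation:
Step 1: flows [1->0,1->2] -> levels [5 4 6]
Step 2: flows [0->1,2->1] -> levels [4 6 5]
  -> period-2 cycle: step 2 state = step 0 state; never stabilizes
  -> state at step 30: (30-0) mod 2 = 0, same as step 0 -> [4 6 5]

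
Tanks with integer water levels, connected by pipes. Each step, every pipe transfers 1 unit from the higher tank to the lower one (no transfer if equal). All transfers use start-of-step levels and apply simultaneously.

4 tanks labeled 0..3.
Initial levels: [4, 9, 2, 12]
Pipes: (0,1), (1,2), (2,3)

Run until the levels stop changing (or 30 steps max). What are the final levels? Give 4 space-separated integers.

Step 1: flows [1->0,1->2,3->2] -> levels [5 7 4 11]
Step 2: flows [1->0,1->2,3->2] -> levels [6 5 6 10]
Step 3: flows [0->1,2->1,3->2] -> levels [5 7 6 9]
Step 4: flows [1->0,1->2,3->2] -> levels [6 5 8 8]
Step 5: flows [0->1,2->1,2=3] -> levels [5 7 7 8]
Step 6: flows [1->0,1=2,3->2] -> levels [6 6 8 7]
Step 7: flows [0=1,2->1,2->3] -> levels [6 7 6 8]
Step 8: flows [1->0,1->2,3->2] -> levels [7 5 8 7]
Step 9: flows [0->1,2->1,2->3] -> levels [6 7 6 8]
  -> period-2 cycle: step 9 state = step 7 state; never stabilizes
  -> state at step 30: (30-7) mod 2 = 1, same as step 8 -> [7 5 8 7]

Answer: 7 5 8 7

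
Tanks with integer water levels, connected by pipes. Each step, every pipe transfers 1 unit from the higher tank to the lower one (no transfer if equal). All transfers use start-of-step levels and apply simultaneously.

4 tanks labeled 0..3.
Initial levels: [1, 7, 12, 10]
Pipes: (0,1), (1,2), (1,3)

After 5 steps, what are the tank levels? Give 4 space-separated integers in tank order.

Answer: 6 6 9 9

Derivation:
Step 1: flows [1->0,2->1,3->1] -> levels [2 8 11 9]
Step 2: flows [1->0,2->1,3->1] -> levels [3 9 10 8]
Step 3: flows [1->0,2->1,1->3] -> levels [4 8 9 9]
Step 4: flows [1->0,2->1,3->1] -> levels [5 9 8 8]
Step 5: flows [1->0,1->2,1->3] -> levels [6 6 9 9]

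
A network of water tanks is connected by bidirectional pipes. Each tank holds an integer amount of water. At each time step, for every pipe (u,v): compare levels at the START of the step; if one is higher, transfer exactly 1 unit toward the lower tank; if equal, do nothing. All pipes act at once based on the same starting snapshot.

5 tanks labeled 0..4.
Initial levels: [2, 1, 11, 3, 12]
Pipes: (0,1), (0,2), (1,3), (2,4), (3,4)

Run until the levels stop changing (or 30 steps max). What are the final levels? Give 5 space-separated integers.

Step 1: flows [0->1,2->0,3->1,4->2,4->3] -> levels [2 3 11 3 10]
Step 2: flows [1->0,2->0,1=3,2->4,4->3] -> levels [4 2 9 4 10]
Step 3: flows [0->1,2->0,3->1,4->2,4->3] -> levels [4 4 9 4 8]
Step 4: flows [0=1,2->0,1=3,2->4,4->3] -> levels [5 4 7 5 8]
Step 5: flows [0->1,2->0,3->1,4->2,4->3] -> levels [5 6 7 5 6]
Step 6: flows [1->0,2->0,1->3,2->4,4->3] -> levels [7 4 5 7 6]
Step 7: flows [0->1,0->2,3->1,4->2,3->4] -> levels [5 6 7 5 6]
  -> period-2 cycle: step 7 state = step 5 state; never stabilizes
  -> state at step 30: (30-5) mod 2 = 1, same as step 6 -> [7 4 5 7 6]

Answer: 7 4 5 7 6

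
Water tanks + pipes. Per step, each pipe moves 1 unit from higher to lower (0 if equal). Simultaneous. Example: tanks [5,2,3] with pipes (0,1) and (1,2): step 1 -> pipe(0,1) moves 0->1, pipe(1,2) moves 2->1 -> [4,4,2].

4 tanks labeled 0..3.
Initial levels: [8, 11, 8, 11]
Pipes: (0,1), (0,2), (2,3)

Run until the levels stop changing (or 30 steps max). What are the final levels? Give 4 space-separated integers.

Step 1: flows [1->0,0=2,3->2] -> levels [9 10 9 10]
Step 2: flows [1->0,0=2,3->2] -> levels [10 9 10 9]
Step 3: flows [0->1,0=2,2->3] -> levels [9 10 9 10]
  -> period-2 cycle: step 3 state = step 1 state; never stabilizes
  -> state at step 30: (30-1) mod 2 = 1, same as step 2 -> [10 9 10 9]

Answer: 10 9 10 9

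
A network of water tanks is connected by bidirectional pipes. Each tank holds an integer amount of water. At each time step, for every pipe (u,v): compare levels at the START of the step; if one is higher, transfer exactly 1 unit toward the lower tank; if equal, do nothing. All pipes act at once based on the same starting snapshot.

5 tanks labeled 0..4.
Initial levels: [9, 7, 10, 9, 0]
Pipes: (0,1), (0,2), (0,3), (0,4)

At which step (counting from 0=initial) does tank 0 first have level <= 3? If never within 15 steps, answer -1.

Step 1: flows [0->1,2->0,0=3,0->4] -> levels [8 8 9 9 1]
Step 2: flows [0=1,2->0,3->0,0->4] -> levels [9 8 8 8 2]
Step 3: flows [0->1,0->2,0->3,0->4] -> levels [5 9 9 9 3]
Step 4: flows [1->0,2->0,3->0,0->4] -> levels [7 8 8 8 4]
Step 5: flows [1->0,2->0,3->0,0->4] -> levels [9 7 7 7 5]
Step 6: flows [0->1,0->2,0->3,0->4] -> levels [5 8 8 8 6]
Step 7: flows [1->0,2->0,3->0,4->0] -> levels [9 7 7 7 5]
  -> period-2 cycle (repeats step 5); tank 0 never drops to <=3
Tank 0 never reaches <=3 within 15 steps

Answer: -1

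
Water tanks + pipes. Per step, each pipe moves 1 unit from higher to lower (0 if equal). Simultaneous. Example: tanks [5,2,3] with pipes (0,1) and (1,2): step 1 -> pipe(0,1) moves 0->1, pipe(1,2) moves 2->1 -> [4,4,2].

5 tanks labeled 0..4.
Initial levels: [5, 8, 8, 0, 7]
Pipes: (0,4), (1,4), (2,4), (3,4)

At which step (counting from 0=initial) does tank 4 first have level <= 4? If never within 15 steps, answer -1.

Step 1: flows [4->0,1->4,2->4,4->3] -> levels [6 7 7 1 7]
Step 2: flows [4->0,1=4,2=4,4->3] -> levels [7 7 7 2 5]
Step 3: flows [0->4,1->4,2->4,4->3] -> levels [6 6 6 3 7]
Step 4: flows [4->0,4->1,4->2,4->3] -> levels [7 7 7 4 3]
Tank 4 first reaches <=4 at step 4

Answer: 4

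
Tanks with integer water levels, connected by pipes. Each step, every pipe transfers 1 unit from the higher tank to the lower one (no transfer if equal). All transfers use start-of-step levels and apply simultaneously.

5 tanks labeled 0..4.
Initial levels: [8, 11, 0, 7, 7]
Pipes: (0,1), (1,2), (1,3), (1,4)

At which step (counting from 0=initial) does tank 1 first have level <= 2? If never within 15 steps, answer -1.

Step 1: flows [1->0,1->2,1->3,1->4] -> levels [9 7 1 8 8]
Step 2: flows [0->1,1->2,3->1,4->1] -> levels [8 9 2 7 7]
Step 3: flows [1->0,1->2,1->3,1->4] -> levels [9 5 3 8 8]
Step 4: flows [0->1,1->2,3->1,4->1] -> levels [8 7 4 7 7]
Step 5: flows [0->1,1->2,1=3,1=4] -> levels [7 7 5 7 7]
Step 6: flows [0=1,1->2,1=3,1=4] -> levels [7 6 6 7 7]
Step 7: flows [0->1,1=2,3->1,4->1] -> levels [6 9 6 6 6]
Step 8: flows [1->0,1->2,1->3,1->4] -> levels [7 5 7 7 7]
Step 9: flows [0->1,2->1,3->1,4->1] -> levels [6 9 6 6 6]
  -> period-2 cycle (repeats step 7); tank 1 never drops to <=2
Tank 1 never reaches <=2 within 15 steps

Answer: -1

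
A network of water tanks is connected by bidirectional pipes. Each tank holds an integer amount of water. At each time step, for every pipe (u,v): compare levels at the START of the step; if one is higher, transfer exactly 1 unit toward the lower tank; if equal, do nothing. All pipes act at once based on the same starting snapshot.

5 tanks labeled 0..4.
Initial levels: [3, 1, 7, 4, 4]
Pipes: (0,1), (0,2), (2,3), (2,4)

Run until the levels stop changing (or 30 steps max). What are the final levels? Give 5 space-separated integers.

Answer: 2 4 5 4 4

Derivation:
Step 1: flows [0->1,2->0,2->3,2->4] -> levels [3 2 4 5 5]
Step 2: flows [0->1,2->0,3->2,4->2] -> levels [3 3 5 4 4]
Step 3: flows [0=1,2->0,2->3,2->4] -> levels [4 3 2 5 5]
Step 4: flows [0->1,0->2,3->2,4->2] -> levels [2 4 5 4 4]
Step 5: flows [1->0,2->0,2->3,2->4] -> levels [4 3 2 5 5]
  -> period-2 cycle: step 5 state = step 3 state; never stabilizes
  -> state at step 30: (30-3) mod 2 = 1, same as step 4 -> [2 4 5 4 4]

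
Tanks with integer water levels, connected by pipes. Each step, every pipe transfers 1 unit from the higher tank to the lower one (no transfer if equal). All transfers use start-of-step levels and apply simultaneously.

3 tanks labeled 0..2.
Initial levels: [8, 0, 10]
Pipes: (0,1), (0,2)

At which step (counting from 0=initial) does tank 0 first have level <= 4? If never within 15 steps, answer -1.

Answer: -1

Derivation:
Step 1: flows [0->1,2->0] -> levels [8 1 9]
Step 2: flows [0->1,2->0] -> levels [8 2 8]
Step 3: flows [0->1,0=2] -> levels [7 3 8]
Step 4: flows [0->1,2->0] -> levels [7 4 7]
Step 5: flows [0->1,0=2] -> levels [6 5 7]
Step 6: flows [0->1,2->0] -> levels [6 6 6]
Step 7: flows [0=1,0=2] -> levels [6 6 6]
  -> stable; tank 0 stays at 6 > 4
Tank 0 never reaches <=4 within 15 steps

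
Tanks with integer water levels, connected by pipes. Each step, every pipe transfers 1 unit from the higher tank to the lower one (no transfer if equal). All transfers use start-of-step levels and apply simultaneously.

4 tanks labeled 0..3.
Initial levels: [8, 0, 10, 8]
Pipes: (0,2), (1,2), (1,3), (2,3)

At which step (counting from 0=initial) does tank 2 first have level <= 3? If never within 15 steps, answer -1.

Step 1: flows [2->0,2->1,3->1,2->3] -> levels [9 2 7 8]
Step 2: flows [0->2,2->1,3->1,3->2] -> levels [8 4 8 6]
Step 3: flows [0=2,2->1,3->1,2->3] -> levels [8 6 6 6]
Step 4: flows [0->2,1=2,1=3,2=3] -> levels [7 6 7 6]
Step 5: flows [0=2,2->1,1=3,2->3] -> levels [7 7 5 7]
Step 6: flows [0->2,1->2,1=3,3->2] -> levels [6 6 8 6]
Step 7: flows [2->0,2->1,1=3,2->3] -> levels [7 7 5 7]
  -> period-2 cycle (repeats step 5); tank 2 never drops to <=3
Tank 2 never reaches <=3 within 15 steps

Answer: -1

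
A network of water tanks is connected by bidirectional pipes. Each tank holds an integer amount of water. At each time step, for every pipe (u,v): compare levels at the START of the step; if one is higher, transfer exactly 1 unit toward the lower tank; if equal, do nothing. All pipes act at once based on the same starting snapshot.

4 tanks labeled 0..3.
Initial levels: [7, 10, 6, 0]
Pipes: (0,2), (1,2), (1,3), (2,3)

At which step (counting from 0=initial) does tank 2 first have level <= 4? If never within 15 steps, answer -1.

Answer: 6

Derivation:
Step 1: flows [0->2,1->2,1->3,2->3] -> levels [6 8 7 2]
Step 2: flows [2->0,1->2,1->3,2->3] -> levels [7 6 6 4]
Step 3: flows [0->2,1=2,1->3,2->3] -> levels [6 5 6 6]
Step 4: flows [0=2,2->1,3->1,2=3] -> levels [6 7 5 5]
Step 5: flows [0->2,1->2,1->3,2=3] -> levels [5 5 7 6]
Step 6: flows [2->0,2->1,3->1,2->3] -> levels [6 7 4 6]
Tank 2 first reaches <=4 at step 6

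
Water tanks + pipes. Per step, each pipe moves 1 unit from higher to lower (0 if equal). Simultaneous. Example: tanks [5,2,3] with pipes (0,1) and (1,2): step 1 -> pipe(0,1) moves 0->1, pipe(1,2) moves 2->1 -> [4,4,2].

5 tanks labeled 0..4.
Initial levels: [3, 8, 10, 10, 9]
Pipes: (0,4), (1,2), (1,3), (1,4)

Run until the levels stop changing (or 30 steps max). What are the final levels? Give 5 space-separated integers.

Step 1: flows [4->0,2->1,3->1,4->1] -> levels [4 11 9 9 7]
Step 2: flows [4->0,1->2,1->3,1->4] -> levels [5 8 10 10 7]
Step 3: flows [4->0,2->1,3->1,1->4] -> levels [6 9 9 9 7]
Step 4: flows [4->0,1=2,1=3,1->4] -> levels [7 8 9 9 7]
Step 5: flows [0=4,2->1,3->1,1->4] -> levels [7 9 8 8 8]
Step 6: flows [4->0,1->2,1->3,1->4] -> levels [8 6 9 9 8]
Step 7: flows [0=4,2->1,3->1,4->1] -> levels [8 9 8 8 7]
Step 8: flows [0->4,1->2,1->3,1->4] -> levels [7 6 9 9 9]
Step 9: flows [4->0,2->1,3->1,4->1] -> levels [8 9 8 8 7]
  -> period-2 cycle: step 9 state = step 7 state; never stabilizes
  -> state at step 30: (30-7) mod 2 = 1, same as step 8 -> [7 6 9 9 9]

Answer: 7 6 9 9 9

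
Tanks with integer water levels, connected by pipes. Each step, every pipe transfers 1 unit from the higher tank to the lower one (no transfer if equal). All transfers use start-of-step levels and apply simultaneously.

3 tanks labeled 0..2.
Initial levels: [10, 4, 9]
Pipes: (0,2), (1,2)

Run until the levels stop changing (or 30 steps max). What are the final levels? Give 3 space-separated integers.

Answer: 8 8 7

Derivation:
Step 1: flows [0->2,2->1] -> levels [9 5 9]
Step 2: flows [0=2,2->1] -> levels [9 6 8]
Step 3: flows [0->2,2->1] -> levels [8 7 8]
Step 4: flows [0=2,2->1] -> levels [8 8 7]
Step 5: flows [0->2,1->2] -> levels [7 7 9]
Step 6: flows [2->0,2->1] -> levels [8 8 7]
  -> period-2 cycle: step 6 state = step 4 state; never stabilizes
  -> state at step 30: (30-4) mod 2 = 0, same as step 4 -> [8 8 7]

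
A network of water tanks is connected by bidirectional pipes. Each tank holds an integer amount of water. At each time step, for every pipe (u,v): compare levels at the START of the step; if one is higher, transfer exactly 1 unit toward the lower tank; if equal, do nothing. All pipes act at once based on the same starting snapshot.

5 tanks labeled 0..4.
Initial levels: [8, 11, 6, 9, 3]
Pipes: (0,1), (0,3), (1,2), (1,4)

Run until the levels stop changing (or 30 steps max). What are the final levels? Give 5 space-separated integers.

Step 1: flows [1->0,3->0,1->2,1->4] -> levels [10 8 7 8 4]
Step 2: flows [0->1,0->3,1->2,1->4] -> levels [8 7 8 9 5]
Step 3: flows [0->1,3->0,2->1,1->4] -> levels [8 8 7 8 6]
Step 4: flows [0=1,0=3,1->2,1->4] -> levels [8 6 8 8 7]
Step 5: flows [0->1,0=3,2->1,4->1] -> levels [7 9 7 8 6]
Step 6: flows [1->0,3->0,1->2,1->4] -> levels [9 6 8 7 7]
Step 7: flows [0->1,0->3,2->1,4->1] -> levels [7 9 7 8 6]
  -> period-2 cycle: step 7 state = step 5 state; never stabilizes
  -> state at step 30: (30-5) mod 2 = 1, same as step 6 -> [9 6 8 7 7]

Answer: 9 6 8 7 7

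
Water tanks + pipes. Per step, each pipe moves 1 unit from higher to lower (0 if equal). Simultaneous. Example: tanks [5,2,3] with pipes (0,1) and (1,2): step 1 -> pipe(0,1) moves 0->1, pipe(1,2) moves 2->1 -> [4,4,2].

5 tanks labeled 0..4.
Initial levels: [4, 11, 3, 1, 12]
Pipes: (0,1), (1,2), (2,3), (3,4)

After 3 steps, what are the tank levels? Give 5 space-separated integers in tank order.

Step 1: flows [1->0,1->2,2->3,4->3] -> levels [5 9 3 3 11]
Step 2: flows [1->0,1->2,2=3,4->3] -> levels [6 7 4 4 10]
Step 3: flows [1->0,1->2,2=3,4->3] -> levels [7 5 5 5 9]

Answer: 7 5 5 5 9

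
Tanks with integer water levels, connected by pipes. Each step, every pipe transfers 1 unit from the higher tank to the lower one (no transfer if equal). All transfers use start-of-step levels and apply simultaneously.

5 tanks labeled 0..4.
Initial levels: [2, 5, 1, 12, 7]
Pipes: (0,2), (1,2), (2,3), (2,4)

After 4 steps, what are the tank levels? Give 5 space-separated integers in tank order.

Answer: 4 5 5 8 5

Derivation:
Step 1: flows [0->2,1->2,3->2,4->2] -> levels [1 4 5 11 6]
Step 2: flows [2->0,2->1,3->2,4->2] -> levels [2 5 5 10 5]
Step 3: flows [2->0,1=2,3->2,2=4] -> levels [3 5 5 9 5]
Step 4: flows [2->0,1=2,3->2,2=4] -> levels [4 5 5 8 5]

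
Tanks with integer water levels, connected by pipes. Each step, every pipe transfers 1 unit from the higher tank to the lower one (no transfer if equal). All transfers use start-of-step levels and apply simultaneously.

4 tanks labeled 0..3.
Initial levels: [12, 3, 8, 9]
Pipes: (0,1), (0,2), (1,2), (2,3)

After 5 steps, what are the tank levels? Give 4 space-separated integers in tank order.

Step 1: flows [0->1,0->2,2->1,3->2] -> levels [10 5 9 8]
Step 2: flows [0->1,0->2,2->1,2->3] -> levels [8 7 8 9]
Step 3: flows [0->1,0=2,2->1,3->2] -> levels [7 9 8 8]
Step 4: flows [1->0,2->0,1->2,2=3] -> levels [9 7 8 8]
Step 5: flows [0->1,0->2,2->1,2=3] -> levels [7 9 8 8]

Answer: 7 9 8 8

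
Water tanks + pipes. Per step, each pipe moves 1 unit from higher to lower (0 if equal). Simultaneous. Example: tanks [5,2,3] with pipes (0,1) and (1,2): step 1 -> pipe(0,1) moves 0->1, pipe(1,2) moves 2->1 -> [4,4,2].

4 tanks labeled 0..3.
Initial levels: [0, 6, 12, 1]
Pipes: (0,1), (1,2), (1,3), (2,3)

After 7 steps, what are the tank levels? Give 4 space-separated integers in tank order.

Step 1: flows [1->0,2->1,1->3,2->3] -> levels [1 5 10 3]
Step 2: flows [1->0,2->1,1->3,2->3] -> levels [2 4 8 5]
Step 3: flows [1->0,2->1,3->1,2->3] -> levels [3 5 6 5]
Step 4: flows [1->0,2->1,1=3,2->3] -> levels [4 5 4 6]
Step 5: flows [1->0,1->2,3->1,3->2] -> levels [5 4 6 4]
Step 6: flows [0->1,2->1,1=3,2->3] -> levels [4 6 4 5]
Step 7: flows [1->0,1->2,1->3,3->2] -> levels [5 3 6 5]

Answer: 5 3 6 5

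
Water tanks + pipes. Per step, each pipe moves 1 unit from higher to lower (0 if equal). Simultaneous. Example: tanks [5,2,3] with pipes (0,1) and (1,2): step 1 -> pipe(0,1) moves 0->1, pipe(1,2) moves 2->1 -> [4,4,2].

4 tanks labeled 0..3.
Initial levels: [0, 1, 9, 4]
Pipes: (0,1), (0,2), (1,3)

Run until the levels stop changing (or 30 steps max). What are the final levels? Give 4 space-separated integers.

Answer: 3 4 4 3

Derivation:
Step 1: flows [1->0,2->0,3->1] -> levels [2 1 8 3]
Step 2: flows [0->1,2->0,3->1] -> levels [2 3 7 2]
Step 3: flows [1->0,2->0,1->3] -> levels [4 1 6 3]
Step 4: flows [0->1,2->0,3->1] -> levels [4 3 5 2]
Step 5: flows [0->1,2->0,1->3] -> levels [4 3 4 3]
Step 6: flows [0->1,0=2,1=3] -> levels [3 4 4 3]
Step 7: flows [1->0,2->0,1->3] -> levels [5 2 3 4]
Step 8: flows [0->1,0->2,3->1] -> levels [3 4 4 3]
  -> period-2 cycle: step 8 state = step 6 state; never stabilizes
  -> state at step 30: (30-6) mod 2 = 0, same as step 6 -> [3 4 4 3]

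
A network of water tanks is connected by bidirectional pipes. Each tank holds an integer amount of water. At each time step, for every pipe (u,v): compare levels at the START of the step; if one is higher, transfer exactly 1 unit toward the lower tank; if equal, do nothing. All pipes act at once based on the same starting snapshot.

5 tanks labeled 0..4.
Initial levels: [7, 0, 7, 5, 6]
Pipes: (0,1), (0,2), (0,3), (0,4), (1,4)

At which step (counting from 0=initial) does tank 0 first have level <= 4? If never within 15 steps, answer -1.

Step 1: flows [0->1,0=2,0->3,0->4,4->1] -> levels [4 2 7 6 6]
Tank 0 first reaches <=4 at step 1

Answer: 1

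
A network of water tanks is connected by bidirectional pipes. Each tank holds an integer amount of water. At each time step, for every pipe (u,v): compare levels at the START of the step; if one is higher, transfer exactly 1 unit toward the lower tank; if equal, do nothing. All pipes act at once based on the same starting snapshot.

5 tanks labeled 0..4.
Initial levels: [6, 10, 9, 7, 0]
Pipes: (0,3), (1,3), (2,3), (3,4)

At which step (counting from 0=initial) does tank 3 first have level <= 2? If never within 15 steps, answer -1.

Step 1: flows [3->0,1->3,2->3,3->4] -> levels [7 9 8 7 1]
Step 2: flows [0=3,1->3,2->3,3->4] -> levels [7 8 7 8 2]
Step 3: flows [3->0,1=3,3->2,3->4] -> levels [8 8 8 5 3]
Step 4: flows [0->3,1->3,2->3,3->4] -> levels [7 7 7 7 4]
Step 5: flows [0=3,1=3,2=3,3->4] -> levels [7 7 7 6 5]
Step 6: flows [0->3,1->3,2->3,3->4] -> levels [6 6 6 8 6]
Step 7: flows [3->0,3->1,3->2,3->4] -> levels [7 7 7 4 7]
Step 8: flows [0->3,1->3,2->3,4->3] -> levels [6 6 6 8 6]
  -> period-2 cycle (repeats step 6); tank 3 never drops to <=2
Tank 3 never reaches <=2 within 15 steps

Answer: -1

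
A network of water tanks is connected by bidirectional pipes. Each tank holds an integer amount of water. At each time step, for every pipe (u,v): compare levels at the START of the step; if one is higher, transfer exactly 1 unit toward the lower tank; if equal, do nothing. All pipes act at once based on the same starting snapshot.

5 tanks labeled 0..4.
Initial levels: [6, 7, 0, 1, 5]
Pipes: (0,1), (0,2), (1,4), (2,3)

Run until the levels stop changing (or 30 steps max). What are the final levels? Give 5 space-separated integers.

Step 1: flows [1->0,0->2,1->4,3->2] -> levels [6 5 2 0 6]
Step 2: flows [0->1,0->2,4->1,2->3] -> levels [4 7 2 1 5]
Step 3: flows [1->0,0->2,1->4,2->3] -> levels [4 5 2 2 6]
Step 4: flows [1->0,0->2,4->1,2=3] -> levels [4 5 3 2 5]
Step 5: flows [1->0,0->2,1=4,2->3] -> levels [4 4 3 3 5]
Step 6: flows [0=1,0->2,4->1,2=3] -> levels [3 5 4 3 4]
Step 7: flows [1->0,2->0,1->4,2->3] -> levels [5 3 2 4 5]
Step 8: flows [0->1,0->2,4->1,3->2] -> levels [3 5 4 3 4]
  -> period-2 cycle: step 8 state = step 6 state; never stabilizes
  -> state at step 30: (30-6) mod 2 = 0, same as step 6 -> [3 5 4 3 4]

Answer: 3 5 4 3 4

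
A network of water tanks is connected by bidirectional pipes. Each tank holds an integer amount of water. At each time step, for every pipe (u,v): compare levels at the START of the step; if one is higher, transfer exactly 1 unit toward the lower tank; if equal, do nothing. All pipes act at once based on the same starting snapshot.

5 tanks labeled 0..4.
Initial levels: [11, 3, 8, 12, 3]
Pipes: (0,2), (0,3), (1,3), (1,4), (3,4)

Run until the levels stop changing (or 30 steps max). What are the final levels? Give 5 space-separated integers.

Answer: 9 7 8 6 7

Derivation:
Step 1: flows [0->2,3->0,3->1,1=4,3->4] -> levels [11 4 9 9 4]
Step 2: flows [0->2,0->3,3->1,1=4,3->4] -> levels [9 5 10 8 5]
Step 3: flows [2->0,0->3,3->1,1=4,3->4] -> levels [9 6 9 7 6]
Step 4: flows [0=2,0->3,3->1,1=4,3->4] -> levels [8 7 9 6 7]
Step 5: flows [2->0,0->3,1->3,1=4,4->3] -> levels [8 6 8 9 6]
Step 6: flows [0=2,3->0,3->1,1=4,3->4] -> levels [9 7 8 6 7]
Step 7: flows [0->2,0->3,1->3,1=4,4->3] -> levels [7 6 9 9 6]
Step 8: flows [2->0,3->0,3->1,1=4,3->4] -> levels [9 7 8 6 7]
  -> period-2 cycle: step 8 state = step 6 state; never stabilizes
  -> state at step 30: (30-6) mod 2 = 0, same as step 6 -> [9 7 8 6 7]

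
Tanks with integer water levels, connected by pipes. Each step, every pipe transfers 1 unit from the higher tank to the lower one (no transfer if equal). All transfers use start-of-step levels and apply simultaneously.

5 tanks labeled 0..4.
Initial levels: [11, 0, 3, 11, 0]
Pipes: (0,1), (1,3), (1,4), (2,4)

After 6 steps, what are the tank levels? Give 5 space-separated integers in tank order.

Step 1: flows [0->1,3->1,1=4,2->4] -> levels [10 2 2 10 1]
Step 2: flows [0->1,3->1,1->4,2->4] -> levels [9 3 1 9 3]
Step 3: flows [0->1,3->1,1=4,4->2] -> levels [8 5 2 8 2]
Step 4: flows [0->1,3->1,1->4,2=4] -> levels [7 6 2 7 3]
Step 5: flows [0->1,3->1,1->4,4->2] -> levels [6 7 3 6 3]
Step 6: flows [1->0,1->3,1->4,2=4] -> levels [7 4 3 7 4]

Answer: 7 4 3 7 4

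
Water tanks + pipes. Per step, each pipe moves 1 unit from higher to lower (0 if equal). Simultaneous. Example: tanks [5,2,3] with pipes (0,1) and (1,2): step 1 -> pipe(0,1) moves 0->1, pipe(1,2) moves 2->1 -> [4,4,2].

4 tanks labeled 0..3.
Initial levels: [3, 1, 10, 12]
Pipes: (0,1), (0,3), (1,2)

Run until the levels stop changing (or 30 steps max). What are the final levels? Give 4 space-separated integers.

Answer: 6 7 6 7

Derivation:
Step 1: flows [0->1,3->0,2->1] -> levels [3 3 9 11]
Step 2: flows [0=1,3->0,2->1] -> levels [4 4 8 10]
Step 3: flows [0=1,3->0,2->1] -> levels [5 5 7 9]
Step 4: flows [0=1,3->0,2->1] -> levels [6 6 6 8]
Step 5: flows [0=1,3->0,1=2] -> levels [7 6 6 7]
Step 6: flows [0->1,0=3,1=2] -> levels [6 7 6 7]
Step 7: flows [1->0,3->0,1->2] -> levels [8 5 7 6]
Step 8: flows [0->1,0->3,2->1] -> levels [6 7 6 7]
  -> period-2 cycle: step 8 state = step 6 state; never stabilizes
  -> state at step 30: (30-6) mod 2 = 0, same as step 6 -> [6 7 6 7]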